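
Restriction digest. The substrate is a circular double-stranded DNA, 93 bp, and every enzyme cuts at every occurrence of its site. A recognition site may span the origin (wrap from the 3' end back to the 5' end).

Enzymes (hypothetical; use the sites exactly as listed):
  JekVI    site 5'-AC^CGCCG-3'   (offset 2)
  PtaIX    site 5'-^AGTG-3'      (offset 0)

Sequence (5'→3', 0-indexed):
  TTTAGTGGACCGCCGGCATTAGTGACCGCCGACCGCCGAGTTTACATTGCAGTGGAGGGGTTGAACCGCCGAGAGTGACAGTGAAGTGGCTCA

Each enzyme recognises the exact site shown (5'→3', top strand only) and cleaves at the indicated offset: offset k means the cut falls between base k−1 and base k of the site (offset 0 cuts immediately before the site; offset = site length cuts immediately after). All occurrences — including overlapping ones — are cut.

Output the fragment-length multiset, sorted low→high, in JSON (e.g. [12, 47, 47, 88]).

[5,6,6,7,7,7,10,12,16,17]

Scan for sites:
  JekVI (ACCGCCG, off=2): starts [8, 24, 31, 64] → cuts [10, 26, 33, 66]
  PtaIX (AGTG, off=0): starts [3, 20, 50, 73, 79, 84] → cuts [3, 20, 50, 73, 79, 84]

Pooled cuts: [3, 10, 20, 26, 33, 50, 66, 73, 79, 84]

Fragment lengths:
  3→10: 7 bp
  10→20: 10 bp
  20→26: 6 bp
  26→33: 7 bp
  33→50: 17 bp
  50→66: 16 bp
  66→73: 7 bp
  73→79: 6 bp
  79→84: 5 bp
  84→3 (wrap): 93-84+3 = 12 bp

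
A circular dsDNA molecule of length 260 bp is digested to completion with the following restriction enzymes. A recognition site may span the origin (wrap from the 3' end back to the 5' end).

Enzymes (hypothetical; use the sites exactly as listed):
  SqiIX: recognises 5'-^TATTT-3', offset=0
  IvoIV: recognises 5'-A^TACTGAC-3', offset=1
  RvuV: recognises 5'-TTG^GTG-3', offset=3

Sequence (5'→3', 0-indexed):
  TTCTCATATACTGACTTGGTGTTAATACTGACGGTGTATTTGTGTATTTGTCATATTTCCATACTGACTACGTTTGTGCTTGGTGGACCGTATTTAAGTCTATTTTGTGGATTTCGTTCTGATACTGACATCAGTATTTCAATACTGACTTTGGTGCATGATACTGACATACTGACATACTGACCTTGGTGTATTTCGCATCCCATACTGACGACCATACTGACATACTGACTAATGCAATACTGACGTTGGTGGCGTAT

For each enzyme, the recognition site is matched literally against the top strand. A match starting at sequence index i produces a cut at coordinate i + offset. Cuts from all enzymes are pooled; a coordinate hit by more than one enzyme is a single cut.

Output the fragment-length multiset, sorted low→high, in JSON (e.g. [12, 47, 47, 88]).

[3,6,7,8,8,8,8,8,8,8,8,9,10,10,11,11,11,11,11,12,12,14,15,21,22]

Scan for sites:
  SqiIX (TATTT, off=0): starts [36, 44, 53, 90, 100, 134, 191, 257] → cuts [36, 44, 53, 90, 100, 134, 191, 257]
  IvoIV (ATACTGAC, off=1): starts [7, 24, 60, 121, 141, 160, 168, 176, 204, 216, 224, 239] → cuts [8, 25, 61, 122, 142, 161, 169, 177, 205, 217, 225, 240]
  RvuV (TTGGTG, off=3): starts [15, 79, 150, 185, 248] → cuts [18, 82, 153, 188, 251]

Pooled cuts: [8, 18, 25, 36, 44, 53, 61, 82, 90, 100, 122, 134, 142, 153, 161, 169, 177, 188, 191, 205, 217, 225, 240, 251, 257]

Fragment lengths:
  8→18: 10 bp
  18→25: 7 bp
  25→36: 11 bp
  36→44: 8 bp
  44→53: 9 bp
  53→61: 8 bp
  61→82: 21 bp
  82→90: 8 bp
  90→100: 10 bp
  100→122: 22 bp
  122→134: 12 bp
  134→142: 8 bp
  142→153: 11 bp
  153→161: 8 bp
  161→169: 8 bp
  169→177: 8 bp
  177→188: 11 bp
  188→191: 3 bp
  191→205: 14 bp
  205→217: 12 bp
  217→225: 8 bp
  225→240: 15 bp
  240→251: 11 bp
  251→257: 6 bp
  257→8 (wrap): 260-257+8 = 11 bp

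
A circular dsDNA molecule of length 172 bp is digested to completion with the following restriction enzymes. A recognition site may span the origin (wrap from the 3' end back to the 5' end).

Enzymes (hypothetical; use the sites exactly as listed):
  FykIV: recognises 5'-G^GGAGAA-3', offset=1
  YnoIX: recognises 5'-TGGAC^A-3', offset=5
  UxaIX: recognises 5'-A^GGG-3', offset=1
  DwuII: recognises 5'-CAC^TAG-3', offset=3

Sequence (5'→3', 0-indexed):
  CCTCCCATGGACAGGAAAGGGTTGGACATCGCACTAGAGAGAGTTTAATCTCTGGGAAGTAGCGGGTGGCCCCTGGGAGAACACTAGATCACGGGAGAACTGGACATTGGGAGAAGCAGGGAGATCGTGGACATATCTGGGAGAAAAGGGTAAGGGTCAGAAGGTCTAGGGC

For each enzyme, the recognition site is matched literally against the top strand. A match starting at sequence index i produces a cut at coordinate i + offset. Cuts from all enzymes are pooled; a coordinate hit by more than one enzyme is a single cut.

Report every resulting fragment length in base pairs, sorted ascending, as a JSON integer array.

Scan for sites:
  FykIV (GGGAGAA, off=1): starts [74, 92, 108, 138] → cuts [75, 93, 109, 139]
  YnoIX (TGGACA, off=5): starts [7, 22, 100, 127] → cuts [12, 27, 105, 132]
  UxaIX (AGGG, off=1): starts [17, 117, 146, 152, 167] → cuts [18, 118, 147, 153, 168]
  DwuII (CACTAG, off=3): starts [31, 81] → cuts [34, 84]

All cut coordinates (distinct, sorted): [12, 18, 27, 34, 75, 84, 93, 105, 109, 118, 132, 139, 147, 153, 168]

Fragment lengths:
  12→18: 6 bp
  18→27: 9 bp
  27→34: 7 bp
  34→75: 41 bp
  75→84: 9 bp
  84→93: 9 bp
  93→105: 12 bp
  105→109: 4 bp
  109→118: 9 bp
  118→132: 14 bp
  132→139: 7 bp
  139→147: 8 bp
  147→153: 6 bp
  153→168: 15 bp
  168→12 (wrap): 172-168+12 = 16 bp

[4,6,6,7,7,8,9,9,9,9,12,14,15,16,41]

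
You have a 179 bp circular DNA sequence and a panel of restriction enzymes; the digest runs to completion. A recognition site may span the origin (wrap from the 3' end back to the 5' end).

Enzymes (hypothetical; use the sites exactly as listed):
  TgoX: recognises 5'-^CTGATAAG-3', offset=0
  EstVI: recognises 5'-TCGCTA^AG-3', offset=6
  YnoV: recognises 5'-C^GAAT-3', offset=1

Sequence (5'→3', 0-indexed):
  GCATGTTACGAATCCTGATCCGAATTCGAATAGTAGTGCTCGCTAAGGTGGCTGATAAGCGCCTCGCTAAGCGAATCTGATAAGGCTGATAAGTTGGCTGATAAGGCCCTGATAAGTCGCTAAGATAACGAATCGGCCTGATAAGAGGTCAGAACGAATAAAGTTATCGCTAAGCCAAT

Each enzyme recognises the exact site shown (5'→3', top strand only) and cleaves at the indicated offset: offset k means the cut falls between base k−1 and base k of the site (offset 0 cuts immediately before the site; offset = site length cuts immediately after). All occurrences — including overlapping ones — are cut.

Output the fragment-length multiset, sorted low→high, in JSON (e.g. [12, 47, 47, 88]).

[3,4,6,6,7,8,9,11,12,12,14,16,17,18,18,18]

Site scan:
  TgoX (CTGATAAG, off=0): starts [51, 76, 85, 97, 108, 137] → cuts [51, 76, 85, 97, 108, 137]
  EstVI (TCGCTAAG, off=6): starts [39, 63, 116, 166] → cuts [45, 69, 122, 172]
  YnoV (CGAAT, off=1): starts [8, 20, 26, 71, 128, 154] → cuts [9, 21, 27, 72, 129, 155]

Pooled cuts: [9, 21, 27, 45, 51, 69, 72, 76, 85, 97, 108, 122, 129, 137, 155, 172]

Fragment lengths:
  9→21: 12 bp
  21→27: 6 bp
  27→45: 18 bp
  45→51: 6 bp
  51→69: 18 bp
  69→72: 3 bp
  72→76: 4 bp
  76→85: 9 bp
  85→97: 12 bp
  97→108: 11 bp
  108→122: 14 bp
  122→129: 7 bp
  129→137: 8 bp
  137→155: 18 bp
  155→172: 17 bp
  172→9 (wrap): 179-172+9 = 16 bp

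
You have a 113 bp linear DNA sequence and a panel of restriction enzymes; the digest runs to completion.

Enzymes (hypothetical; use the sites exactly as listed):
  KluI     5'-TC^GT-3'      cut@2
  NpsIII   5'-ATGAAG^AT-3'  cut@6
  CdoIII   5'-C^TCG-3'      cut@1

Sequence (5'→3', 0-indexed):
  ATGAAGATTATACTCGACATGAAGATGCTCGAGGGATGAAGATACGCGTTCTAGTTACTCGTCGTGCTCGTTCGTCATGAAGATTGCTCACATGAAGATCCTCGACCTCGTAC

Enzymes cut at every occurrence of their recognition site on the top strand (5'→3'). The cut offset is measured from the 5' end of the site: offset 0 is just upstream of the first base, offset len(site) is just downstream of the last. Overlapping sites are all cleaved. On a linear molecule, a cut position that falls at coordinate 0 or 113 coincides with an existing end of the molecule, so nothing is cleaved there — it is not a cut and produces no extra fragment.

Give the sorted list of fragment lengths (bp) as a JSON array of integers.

Scan for sites:
  KluI (TCGT, off=2): starts [58, 61, 67, 71, 107] → cuts [60, 63, 69, 73, 109]
  NpsIII (ATGAAGAT, off=6): starts [0, 18, 35, 76, 91] → cuts [6, 24, 41, 82, 97]
  CdoIII (CTCG, off=1): starts [12, 27, 57, 66, 100, 106] → cuts [13, 28, 58, 67, 101, 107]

All cut coordinates (distinct, sorted): [6, 13, 24, 28, 41, 58, 60, 63, 67, 69, 73, 82, 97, 101, 107, 109]

Fragment lengths:
  [0,6): 6 bp
  [6,13): 7 bp
  [13,24): 11 bp
  [24,28): 4 bp
  [28,41): 13 bp
  [41,58): 17 bp
  [58,60): 2 bp
  [60,63): 3 bp
  [63,67): 4 bp
  [67,69): 2 bp
  [69,73): 4 bp
  [73,82): 9 bp
  [82,97): 15 bp
  [97,101): 4 bp
  [101,107): 6 bp
  [107,109): 2 bp
  [109,113): 4 bp

[2,2,2,3,4,4,4,4,4,6,6,7,9,11,13,15,17]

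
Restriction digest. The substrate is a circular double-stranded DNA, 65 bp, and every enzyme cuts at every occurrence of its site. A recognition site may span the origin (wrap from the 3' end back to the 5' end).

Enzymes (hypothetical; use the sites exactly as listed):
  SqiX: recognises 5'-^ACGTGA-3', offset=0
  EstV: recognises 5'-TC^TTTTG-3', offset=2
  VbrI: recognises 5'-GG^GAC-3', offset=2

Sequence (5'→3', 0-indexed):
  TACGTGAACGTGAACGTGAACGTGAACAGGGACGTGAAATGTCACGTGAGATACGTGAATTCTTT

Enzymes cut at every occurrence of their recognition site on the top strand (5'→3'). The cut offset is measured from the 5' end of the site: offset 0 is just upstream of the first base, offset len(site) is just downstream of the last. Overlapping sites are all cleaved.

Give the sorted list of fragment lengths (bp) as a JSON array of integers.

[1,6,6,6,9,11,12,14]

Site scan:
  SqiX ACGTGA/0: at [1, 7, 13, 19, 31, 43, 52] ⇒ [1, 7, 13, 19, 31, 43, 52]
  EstV (TCTTTTG, off=2): no sites
  VbrI GGGAC/2: at [28] ⇒ [30]

All cut coordinates (distinct, sorted): [1, 7, 13, 19, 30, 31, 43, 52]

Fragment lengths:
  1→7: 6 bp
  7→13: 6 bp
  13→19: 6 bp
  19→30: 11 bp
  30→31: 1 bp
  31→43: 12 bp
  43→52: 9 bp
  52→1 (wrap): 65-52+1 = 14 bp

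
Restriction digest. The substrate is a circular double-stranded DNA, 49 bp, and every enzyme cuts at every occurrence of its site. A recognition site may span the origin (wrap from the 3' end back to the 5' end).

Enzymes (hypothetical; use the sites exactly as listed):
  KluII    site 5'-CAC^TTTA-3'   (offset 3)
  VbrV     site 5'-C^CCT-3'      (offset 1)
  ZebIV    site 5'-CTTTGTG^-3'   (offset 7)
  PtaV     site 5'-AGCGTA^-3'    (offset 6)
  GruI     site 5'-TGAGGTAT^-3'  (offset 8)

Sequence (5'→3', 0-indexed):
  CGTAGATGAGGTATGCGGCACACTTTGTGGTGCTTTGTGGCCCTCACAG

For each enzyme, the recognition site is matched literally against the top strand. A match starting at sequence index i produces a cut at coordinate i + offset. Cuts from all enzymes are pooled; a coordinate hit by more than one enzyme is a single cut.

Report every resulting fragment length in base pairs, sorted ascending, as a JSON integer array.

[2,10,10,12,15]

Per-enzyme occurrences:
  KluII (CACTTTA, off=3): no sites
  VbrV CCCT/1: at [40] ⇒ [41]
  ZebIV CTTTGTG/7: at [22, 32] ⇒ [29, 39]
  PtaV AGCGTA/6: at [47] ⇒ [4]
  GruI TGAGGTAT/8: at [6] ⇒ [14]

All cut coordinates (distinct, sorted): [4, 14, 29, 39, 41]

Fragments:
  4→14: 10 bp
  14→29: 15 bp
  29→39: 10 bp
  39→41: 2 bp
  41→4 (wrap): 49-41+4 = 12 bp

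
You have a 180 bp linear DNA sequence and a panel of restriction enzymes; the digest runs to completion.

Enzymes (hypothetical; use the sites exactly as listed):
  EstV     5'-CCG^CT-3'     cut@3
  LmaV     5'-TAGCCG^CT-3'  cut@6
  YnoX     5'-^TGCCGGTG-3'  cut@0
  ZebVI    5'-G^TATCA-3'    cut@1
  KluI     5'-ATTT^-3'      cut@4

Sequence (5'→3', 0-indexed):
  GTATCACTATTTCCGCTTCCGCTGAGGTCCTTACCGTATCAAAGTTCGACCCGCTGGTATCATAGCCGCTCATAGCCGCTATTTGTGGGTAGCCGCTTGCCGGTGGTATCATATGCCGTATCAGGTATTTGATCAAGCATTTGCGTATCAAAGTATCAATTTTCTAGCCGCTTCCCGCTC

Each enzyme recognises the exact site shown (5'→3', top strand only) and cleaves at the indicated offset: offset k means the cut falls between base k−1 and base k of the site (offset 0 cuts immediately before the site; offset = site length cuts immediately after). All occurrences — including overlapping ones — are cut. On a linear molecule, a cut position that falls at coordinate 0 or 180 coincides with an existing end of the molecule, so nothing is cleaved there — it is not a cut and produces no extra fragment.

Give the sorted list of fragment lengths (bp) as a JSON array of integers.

[1,2,3,3,3,4,6,6,7,8,8,9,9,10,11,11,11,12,12,12,15,17]

Site scan:
  EstV (CCGCT, off=3): starts [12, 18, 50, 65, 75, 92, 167, 174] → cuts [15, 21, 53, 68, 78, 95, 170, 177]
  LmaV (TAGCCGCT, off=6): starts [62, 72, 89, 164] → cuts [68, 78, 95, 170]
  YnoX (TGCCGGTG, off=0): starts [97] → cuts [97]
  ZebVI (GTATCA, off=1): starts [0, 35, 56, 105, 117, 144, 152] → cuts [1, 36, 57, 106, 118, 145, 153]
  KluI (ATTT, off=4): starts [8, 80, 126, 138, 158] → cuts [12, 84, 130, 142, 162]

All cut coordinates (distinct, sorted): [1, 12, 15, 21, 36, 53, 57, 68, 78, 84, 95, 97, 106, 118, 130, 142, 145, 153, 162, 170, 177]

Fragments:
  [0,1): 1 bp
  [1,12): 11 bp
  [12,15): 3 bp
  [15,21): 6 bp
  [21,36): 15 bp
  [36,53): 17 bp
  [53,57): 4 bp
  [57,68): 11 bp
  [68,78): 10 bp
  [78,84): 6 bp
  [84,95): 11 bp
  [95,97): 2 bp
  [97,106): 9 bp
  [106,118): 12 bp
  [118,130): 12 bp
  [130,142): 12 bp
  [142,145): 3 bp
  [145,153): 8 bp
  [153,162): 9 bp
  [162,170): 8 bp
  [170,177): 7 bp
  [177,180): 3 bp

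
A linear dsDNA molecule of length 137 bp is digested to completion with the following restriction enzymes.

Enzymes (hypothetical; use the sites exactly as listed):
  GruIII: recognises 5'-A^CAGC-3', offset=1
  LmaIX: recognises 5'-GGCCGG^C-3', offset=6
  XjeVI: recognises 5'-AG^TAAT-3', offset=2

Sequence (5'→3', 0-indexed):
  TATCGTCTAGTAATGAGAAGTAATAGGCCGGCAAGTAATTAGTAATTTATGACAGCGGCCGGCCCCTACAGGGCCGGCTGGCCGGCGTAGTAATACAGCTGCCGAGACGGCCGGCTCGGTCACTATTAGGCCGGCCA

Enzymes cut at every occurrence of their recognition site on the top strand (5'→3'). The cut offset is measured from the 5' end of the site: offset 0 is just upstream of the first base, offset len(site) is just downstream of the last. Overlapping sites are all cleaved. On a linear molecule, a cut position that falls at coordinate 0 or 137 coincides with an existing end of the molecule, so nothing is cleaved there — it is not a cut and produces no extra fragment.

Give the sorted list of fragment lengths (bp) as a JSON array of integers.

Scan for sites:
  GruIII (ACAGC, off=1): starts [51, 94] → cuts [52, 95]
  LmaIX (GGCCGGC, off=6): starts [25, 56, 71, 79, 108, 128] → cuts [31, 62, 77, 85, 114, 134]
  XjeVI (AGTAAT, off=2): starts [8, 18, 33, 40, 88] → cuts [10, 20, 35, 42, 90]

Pooled cuts: [10, 20, 31, 35, 42, 52, 62, 77, 85, 90, 95, 114, 134]

Fragments:
  [0,10): 10 bp
  [10,20): 10 bp
  [20,31): 11 bp
  [31,35): 4 bp
  [35,42): 7 bp
  [42,52): 10 bp
  [52,62): 10 bp
  [62,77): 15 bp
  [77,85): 8 bp
  [85,90): 5 bp
  [90,95): 5 bp
  [95,114): 19 bp
  [114,134): 20 bp
  [134,137): 3 bp

[3,4,5,5,7,8,10,10,10,10,11,15,19,20]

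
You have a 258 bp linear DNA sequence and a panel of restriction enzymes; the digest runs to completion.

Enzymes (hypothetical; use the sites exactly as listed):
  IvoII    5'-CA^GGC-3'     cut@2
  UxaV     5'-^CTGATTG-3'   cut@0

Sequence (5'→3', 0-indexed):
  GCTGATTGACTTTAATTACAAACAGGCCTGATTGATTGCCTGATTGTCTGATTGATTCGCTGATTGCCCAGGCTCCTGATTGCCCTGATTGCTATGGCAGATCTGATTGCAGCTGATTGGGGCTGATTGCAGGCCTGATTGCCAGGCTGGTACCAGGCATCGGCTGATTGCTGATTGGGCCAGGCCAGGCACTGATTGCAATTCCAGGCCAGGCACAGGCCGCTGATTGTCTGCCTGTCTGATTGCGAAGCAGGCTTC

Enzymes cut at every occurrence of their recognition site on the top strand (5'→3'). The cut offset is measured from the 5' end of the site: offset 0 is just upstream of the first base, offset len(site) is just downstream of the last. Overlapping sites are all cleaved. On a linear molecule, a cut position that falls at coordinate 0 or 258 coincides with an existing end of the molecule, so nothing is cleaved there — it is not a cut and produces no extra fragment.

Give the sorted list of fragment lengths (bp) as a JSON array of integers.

Scan for sites:
  IvoII CAGGC/2: at [22, 68, 129, 142, 153, 180, 185, 204, 209, 215, 250] ⇒ [24, 70, 131, 144, 155, 182, 187, 206, 211, 217, 252]
  UxaV CTGATTG/0: at [1, 27, 39, 47, 59, 75, 84, 102, 112, 122, 134, 163, 170, 191, 222, 238] ⇒ [1, 27, 39, 47, 59, 75, 84, 102, 112, 122, 134, 163, 170, 191, 222, 238]

Pooled cuts: [1, 24, 27, 39, 47, 59, 70, 75, 84, 102, 112, 122, 131, 134, 144, 155, 163, 170, 182, 187, 191, 206, 211, 217, 222, 238, 252]

Fragment lengths:
  [0,1): 1 bp
  [1,24): 23 bp
  [24,27): 3 bp
  [27,39): 12 bp
  [39,47): 8 bp
  [47,59): 12 bp
  [59,70): 11 bp
  [70,75): 5 bp
  [75,84): 9 bp
  [84,102): 18 bp
  [102,112): 10 bp
  [112,122): 10 bp
  [122,131): 9 bp
  [131,134): 3 bp
  [134,144): 10 bp
  [144,155): 11 bp
  [155,163): 8 bp
  [163,170): 7 bp
  [170,182): 12 bp
  [182,187): 5 bp
  [187,191): 4 bp
  [191,206): 15 bp
  [206,211): 5 bp
  [211,217): 6 bp
  [217,222): 5 bp
  [222,238): 16 bp
  [238,252): 14 bp
  [252,258): 6 bp

[1,3,3,4,5,5,5,5,6,6,7,8,8,9,9,10,10,10,11,11,12,12,12,14,15,16,18,23]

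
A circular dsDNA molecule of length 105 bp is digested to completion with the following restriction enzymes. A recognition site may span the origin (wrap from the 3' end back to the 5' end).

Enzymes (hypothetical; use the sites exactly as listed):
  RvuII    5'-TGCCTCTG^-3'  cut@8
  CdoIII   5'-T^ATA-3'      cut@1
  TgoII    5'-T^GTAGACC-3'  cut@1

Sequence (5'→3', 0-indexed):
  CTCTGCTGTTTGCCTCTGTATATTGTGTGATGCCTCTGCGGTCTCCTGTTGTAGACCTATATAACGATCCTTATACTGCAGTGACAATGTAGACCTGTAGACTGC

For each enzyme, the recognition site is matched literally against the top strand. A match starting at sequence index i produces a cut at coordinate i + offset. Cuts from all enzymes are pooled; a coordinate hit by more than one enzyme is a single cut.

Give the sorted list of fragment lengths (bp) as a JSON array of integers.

[1,2,8,12,12,13,16,19,22]

Per-enzyme occurrences:
  RvuII TGCCTCTG/8: at [10, 30, 102] ⇒ [5, 18, 38]
  CdoIII TATA/1: at [18, 57, 59, 71] ⇒ [19, 58, 60, 72]
  TgoII TGTAGACC/1: at [49, 87] ⇒ [50, 88]

All cut coordinates (distinct, sorted): [5, 18, 19, 38, 50, 58, 60, 72, 88]

Fragment lengths:
  5→18: 13 bp
  18→19: 1 bp
  19→38: 19 bp
  38→50: 12 bp
  50→58: 8 bp
  58→60: 2 bp
  60→72: 12 bp
  72→88: 16 bp
  88→5 (wrap): 105-88+5 = 22 bp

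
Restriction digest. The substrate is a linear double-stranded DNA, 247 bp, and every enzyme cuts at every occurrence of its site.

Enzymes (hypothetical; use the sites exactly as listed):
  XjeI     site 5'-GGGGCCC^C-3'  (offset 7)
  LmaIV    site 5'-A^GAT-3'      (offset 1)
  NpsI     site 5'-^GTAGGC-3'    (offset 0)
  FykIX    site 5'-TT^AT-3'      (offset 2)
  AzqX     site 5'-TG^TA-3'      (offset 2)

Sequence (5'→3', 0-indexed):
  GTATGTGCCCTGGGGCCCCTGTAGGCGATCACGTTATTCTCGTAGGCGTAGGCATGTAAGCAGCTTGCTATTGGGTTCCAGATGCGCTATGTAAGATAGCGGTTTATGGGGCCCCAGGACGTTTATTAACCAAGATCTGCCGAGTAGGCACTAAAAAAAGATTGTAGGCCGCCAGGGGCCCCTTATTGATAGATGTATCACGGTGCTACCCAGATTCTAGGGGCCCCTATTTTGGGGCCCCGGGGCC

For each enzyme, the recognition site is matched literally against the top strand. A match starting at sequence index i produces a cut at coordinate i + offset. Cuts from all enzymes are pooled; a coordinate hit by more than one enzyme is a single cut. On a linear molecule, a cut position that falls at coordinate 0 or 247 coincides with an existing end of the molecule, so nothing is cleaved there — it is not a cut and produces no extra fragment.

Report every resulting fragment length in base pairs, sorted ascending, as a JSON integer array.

[1,1,2,3,3,4,4,6,6,7,7,9,9,9,10,10,11,11,14,14,14,16,17,17,18,24]

Per-enzyme occurrences:
  XjeI (GGGGCCCC, off=7): starts [11, 107, 174, 219, 233] → cuts [18, 114, 181, 226, 240]
  LmaIV (AGAT, off=1): starts [79, 93, 132, 158, 190, 211] → cuts [80, 94, 133, 159, 191, 212]
  NpsI (GTAGGC, off=0): starts [20, 41, 47, 143, 163] → cuts [20, 41, 47, 143, 163]
  FykIX (TTAT, off=2): starts [33, 103, 122, 182] → cuts [35, 105, 124, 184]
  AzqX (TGTA, off=2): starts [19, 54, 89, 162, 193] → cuts [21, 56, 91, 164, 195]

All cut coordinates (distinct, sorted): [18, 20, 21, 35, 41, 47, 56, 80, 91, 94, 105, 114, 124, 133, 143, 159, 163, 164, 181, 184, 191, 195, 212, 226, 240]

Fragments:
  [0,18): 18 bp
  [18,20): 2 bp
  [20,21): 1 bp
  [21,35): 14 bp
  [35,41): 6 bp
  [41,47): 6 bp
  [47,56): 9 bp
  [56,80): 24 bp
  [80,91): 11 bp
  [91,94): 3 bp
  [94,105): 11 bp
  [105,114): 9 bp
  [114,124): 10 bp
  [124,133): 9 bp
  [133,143): 10 bp
  [143,159): 16 bp
  [159,163): 4 bp
  [163,164): 1 bp
  [164,181): 17 bp
  [181,184): 3 bp
  [184,191): 7 bp
  [191,195): 4 bp
  [195,212): 17 bp
  [212,226): 14 bp
  [226,240): 14 bp
  [240,247): 7 bp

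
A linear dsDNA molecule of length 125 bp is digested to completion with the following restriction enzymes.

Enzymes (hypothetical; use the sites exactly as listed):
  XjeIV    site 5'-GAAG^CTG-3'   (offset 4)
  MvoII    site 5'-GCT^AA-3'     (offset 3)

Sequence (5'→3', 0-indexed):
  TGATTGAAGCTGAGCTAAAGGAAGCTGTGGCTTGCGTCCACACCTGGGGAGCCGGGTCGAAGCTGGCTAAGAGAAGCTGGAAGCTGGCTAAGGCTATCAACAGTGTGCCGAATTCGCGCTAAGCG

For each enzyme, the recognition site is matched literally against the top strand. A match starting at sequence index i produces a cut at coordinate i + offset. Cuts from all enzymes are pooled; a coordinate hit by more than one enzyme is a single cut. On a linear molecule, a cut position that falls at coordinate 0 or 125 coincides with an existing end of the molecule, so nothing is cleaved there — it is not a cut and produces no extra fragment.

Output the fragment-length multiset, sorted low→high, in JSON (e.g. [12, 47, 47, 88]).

[5,6,6,7,7,8,8,9,31,38]

Per-enzyme occurrences:
  XjeIV GAAGCTG/4: at [5, 20, 58, 72, 79] ⇒ [9, 24, 62, 76, 83]
  MvoII GCTAA/3: at [13, 65, 86, 117] ⇒ [16, 68, 89, 120]

Pooled cuts: [9, 16, 24, 62, 68, 76, 83, 89, 120]

Fragments:
  [0,9): 9 bp
  [9,16): 7 bp
  [16,24): 8 bp
  [24,62): 38 bp
  [62,68): 6 bp
  [68,76): 8 bp
  [76,83): 7 bp
  [83,89): 6 bp
  [89,120): 31 bp
  [120,125): 5 bp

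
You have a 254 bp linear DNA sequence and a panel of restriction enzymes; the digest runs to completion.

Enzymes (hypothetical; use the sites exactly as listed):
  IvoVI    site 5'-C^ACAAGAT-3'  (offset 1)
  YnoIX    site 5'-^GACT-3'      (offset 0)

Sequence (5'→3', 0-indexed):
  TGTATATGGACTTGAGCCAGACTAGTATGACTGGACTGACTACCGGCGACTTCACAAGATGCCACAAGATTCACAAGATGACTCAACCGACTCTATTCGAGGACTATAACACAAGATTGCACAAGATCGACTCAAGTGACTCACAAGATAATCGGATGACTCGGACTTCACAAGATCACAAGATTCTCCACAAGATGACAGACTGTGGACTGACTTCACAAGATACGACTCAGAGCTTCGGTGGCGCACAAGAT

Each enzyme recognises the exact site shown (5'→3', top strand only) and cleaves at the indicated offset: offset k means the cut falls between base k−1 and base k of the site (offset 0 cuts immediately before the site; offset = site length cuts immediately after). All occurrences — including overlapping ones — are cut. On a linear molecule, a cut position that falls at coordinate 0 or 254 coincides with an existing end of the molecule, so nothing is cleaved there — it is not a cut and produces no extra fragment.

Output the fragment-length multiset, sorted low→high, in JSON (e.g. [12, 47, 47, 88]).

Scan for sites:
  IvoVI CACAAGAT/1: at [52, 62, 71, 109, 119, 141, 168, 176, 188, 216, 246] ⇒ [53, 63, 72, 110, 120, 142, 169, 177, 189, 217, 247]
  YnoIX GACT/0: at [8, 19, 28, 33, 37, 47, 79, 88, 101, 128, 137, 157, 163, 200, 207, 211, 226] ⇒ [8, 19, 28, 33, 37, 47, 79, 88, 101, 128, 137, 157, 163, 200, 207, 211, 226]

Pooled cuts: [8, 19, 28, 33, 37, 47, 53, 63, 72, 79, 88, 101, 110, 120, 128, 137, 142, 157, 163, 169, 177, 189, 200, 207, 211, 217, 226, 247]

Fragments:
  [0,8): 8 bp
  [8,19): 11 bp
  [19,28): 9 bp
  [28,33): 5 bp
  [33,37): 4 bp
  [37,47): 10 bp
  [47,53): 6 bp
  [53,63): 10 bp
  [63,72): 9 bp
  [72,79): 7 bp
  [79,88): 9 bp
  [88,101): 13 bp
  [101,110): 9 bp
  [110,120): 10 bp
  [120,128): 8 bp
  [128,137): 9 bp
  [137,142): 5 bp
  [142,157): 15 bp
  [157,163): 6 bp
  [163,169): 6 bp
  [169,177): 8 bp
  [177,189): 12 bp
  [189,200): 11 bp
  [200,207): 7 bp
  [207,211): 4 bp
  [211,217): 6 bp
  [217,226): 9 bp
  [226,247): 21 bp
  [247,254): 7 bp

[4,4,5,5,6,6,6,6,7,7,7,8,8,8,9,9,9,9,9,9,10,10,10,11,11,12,13,15,21]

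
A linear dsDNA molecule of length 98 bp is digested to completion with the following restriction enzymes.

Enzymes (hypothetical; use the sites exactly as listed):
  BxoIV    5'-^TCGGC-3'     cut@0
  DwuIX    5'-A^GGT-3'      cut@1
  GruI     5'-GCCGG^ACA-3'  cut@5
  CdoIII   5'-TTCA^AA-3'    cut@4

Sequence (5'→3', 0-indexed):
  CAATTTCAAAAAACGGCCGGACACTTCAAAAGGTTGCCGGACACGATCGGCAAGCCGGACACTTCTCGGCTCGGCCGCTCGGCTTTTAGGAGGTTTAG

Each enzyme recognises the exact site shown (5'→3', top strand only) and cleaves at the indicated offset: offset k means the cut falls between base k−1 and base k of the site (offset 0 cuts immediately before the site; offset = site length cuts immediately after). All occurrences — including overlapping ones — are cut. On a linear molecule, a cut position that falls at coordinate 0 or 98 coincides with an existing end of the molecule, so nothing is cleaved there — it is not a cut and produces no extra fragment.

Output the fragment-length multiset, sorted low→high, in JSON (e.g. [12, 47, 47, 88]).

Site scan:
  BxoIV TCGGC/0: at [46, 65, 70, 78] ⇒ [46, 65, 70, 78]
  DwuIX AGGT/1: at [30, 90] ⇒ [31, 91]
  GruI GCCGGACA/5: at [15, 35, 53] ⇒ [20, 40, 58]
  CdoIII TTCAAA/4: at [4, 24] ⇒ [8, 28]

All cut coordinates (distinct, sorted): [8, 20, 28, 31, 40, 46, 58, 65, 70, 78, 91]

Fragment lengths:
  [0,8): 8 bp
  [8,20): 12 bp
  [20,28): 8 bp
  [28,31): 3 bp
  [31,40): 9 bp
  [40,46): 6 bp
  [46,58): 12 bp
  [58,65): 7 bp
  [65,70): 5 bp
  [70,78): 8 bp
  [78,91): 13 bp
  [91,98): 7 bp

[3,5,6,7,7,8,8,8,9,12,12,13]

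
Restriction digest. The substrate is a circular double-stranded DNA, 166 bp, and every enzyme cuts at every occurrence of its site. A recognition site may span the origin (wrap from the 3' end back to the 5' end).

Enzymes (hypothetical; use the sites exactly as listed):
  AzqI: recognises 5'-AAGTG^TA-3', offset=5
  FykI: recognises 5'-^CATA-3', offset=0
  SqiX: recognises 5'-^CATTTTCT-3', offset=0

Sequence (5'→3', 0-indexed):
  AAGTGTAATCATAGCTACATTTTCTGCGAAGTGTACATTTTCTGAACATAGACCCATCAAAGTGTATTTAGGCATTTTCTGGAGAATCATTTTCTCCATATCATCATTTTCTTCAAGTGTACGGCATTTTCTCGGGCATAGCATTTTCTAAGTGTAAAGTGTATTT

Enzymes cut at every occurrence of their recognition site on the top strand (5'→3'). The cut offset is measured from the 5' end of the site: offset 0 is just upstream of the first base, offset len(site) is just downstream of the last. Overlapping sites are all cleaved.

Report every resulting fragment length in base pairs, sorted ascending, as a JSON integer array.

[2,4,5,5,7,8,8,8,9,10,11,12,13,15,15,16,18]

Scan for sites:
  AzqI (AAGTGTA, off=5): starts [0, 28, 59, 114, 149, 156] → cuts [5, 33, 64, 119, 154, 161]
  FykI (CATA, off=0): starts [9, 46, 96, 136] → cuts [9, 46, 96, 136]
  SqiX (CATTTTCT, off=0): starts [17, 35, 72, 87, 104, 124, 141] → cuts [17, 35, 72, 87, 104, 124, 141]

All cut coordinates (distinct, sorted): [5, 9, 17, 33, 35, 46, 64, 72, 87, 96, 104, 119, 124, 136, 141, 154, 161]

Fragment lengths:
  5→9: 4 bp
  9→17: 8 bp
  17→33: 16 bp
  33→35: 2 bp
  35→46: 11 bp
  46→64: 18 bp
  64→72: 8 bp
  72→87: 15 bp
  87→96: 9 bp
  96→104: 8 bp
  104→119: 15 bp
  119→124: 5 bp
  124→136: 12 bp
  136→141: 5 bp
  141→154: 13 bp
  154→161: 7 bp
  161→5 (wrap): 166-161+5 = 10 bp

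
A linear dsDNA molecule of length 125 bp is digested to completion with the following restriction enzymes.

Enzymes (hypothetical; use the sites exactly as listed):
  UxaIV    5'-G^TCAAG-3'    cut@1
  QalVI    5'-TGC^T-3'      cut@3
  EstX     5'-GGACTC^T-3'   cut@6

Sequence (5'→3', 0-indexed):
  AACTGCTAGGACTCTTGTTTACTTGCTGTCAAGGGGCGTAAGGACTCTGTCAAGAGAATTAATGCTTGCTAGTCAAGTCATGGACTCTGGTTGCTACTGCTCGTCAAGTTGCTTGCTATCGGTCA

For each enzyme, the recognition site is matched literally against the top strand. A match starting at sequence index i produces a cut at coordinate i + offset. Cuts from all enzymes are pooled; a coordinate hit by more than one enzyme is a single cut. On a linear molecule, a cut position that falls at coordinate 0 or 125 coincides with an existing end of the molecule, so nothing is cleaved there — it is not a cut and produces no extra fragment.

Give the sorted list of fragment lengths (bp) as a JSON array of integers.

Site scan:
  UxaIV GTCAAG/1: at [27, 48, 71, 102] ⇒ [28, 49, 72, 103]
  QalVI TGCT/3: at [3, 23, 62, 66, 91, 97, 109, 113] ⇒ [6, 26, 65, 69, 94, 100, 112, 116]
  EstX GGACTCT/6: at [8, 41, 81] ⇒ [14, 47, 87]

Pooled cuts: [6, 14, 26, 28, 47, 49, 65, 69, 72, 87, 94, 100, 103, 112, 116]

Fragments:
  [0,6): 6 bp
  [6,14): 8 bp
  [14,26): 12 bp
  [26,28): 2 bp
  [28,47): 19 bp
  [47,49): 2 bp
  [49,65): 16 bp
  [65,69): 4 bp
  [69,72): 3 bp
  [72,87): 15 bp
  [87,94): 7 bp
  [94,100): 6 bp
  [100,103): 3 bp
  [103,112): 9 bp
  [112,116): 4 bp
  [116,125): 9 bp

[2,2,3,3,4,4,6,6,7,8,9,9,12,15,16,19]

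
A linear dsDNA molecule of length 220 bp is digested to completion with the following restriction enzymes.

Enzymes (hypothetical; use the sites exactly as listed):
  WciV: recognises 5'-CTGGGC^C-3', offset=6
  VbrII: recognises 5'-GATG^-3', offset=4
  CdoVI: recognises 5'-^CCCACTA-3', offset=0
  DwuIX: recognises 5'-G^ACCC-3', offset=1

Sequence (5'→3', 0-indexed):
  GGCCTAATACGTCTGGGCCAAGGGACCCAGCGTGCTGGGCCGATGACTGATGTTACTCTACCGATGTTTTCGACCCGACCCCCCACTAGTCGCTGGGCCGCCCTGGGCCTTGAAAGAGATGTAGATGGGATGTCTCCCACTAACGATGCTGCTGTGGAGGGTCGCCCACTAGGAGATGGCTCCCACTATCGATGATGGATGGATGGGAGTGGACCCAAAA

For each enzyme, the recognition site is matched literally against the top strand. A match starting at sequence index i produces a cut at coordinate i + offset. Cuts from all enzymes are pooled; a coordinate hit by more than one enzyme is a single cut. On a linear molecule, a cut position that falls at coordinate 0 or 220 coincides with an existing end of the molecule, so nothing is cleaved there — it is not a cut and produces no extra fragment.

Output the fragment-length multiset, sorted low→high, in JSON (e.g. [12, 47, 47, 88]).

[3,3,3,4,4,4,5,5,5,6,6,6,7,7,8,10,13,13,13,14,14,16,16,17,18]

Site scan:
  WciV (CTGGGCC, off=6): starts [12, 34, 92, 102] → cuts [18, 40, 98, 108]
  VbrII (GATG, off=4): starts [41, 48, 62, 117, 123, 128, 144, 174, 190, 193, 197, 201] → cuts [45, 52, 66, 121, 127, 132, 148, 178, 194, 197, 201, 205]
  CdoVI (CCCACTA, off=0): starts [81, 135, 164, 181] → cuts [81, 135, 164, 181]
  DwuIX (GACCC, off=1): starts [23, 71, 76, 211] → cuts [24, 72, 77, 212]

Pooled cuts: [18, 24, 40, 45, 52, 66, 72, 77, 81, 98, 108, 121, 127, 132, 135, 148, 164, 178, 181, 194, 197, 201, 205, 212]

Fragment lengths:
  [0,18): 18 bp
  [18,24): 6 bp
  [24,40): 16 bp
  [40,45): 5 bp
  [45,52): 7 bp
  [52,66): 14 bp
  [66,72): 6 bp
  [72,77): 5 bp
  [77,81): 4 bp
  [81,98): 17 bp
  [98,108): 10 bp
  [108,121): 13 bp
  [121,127): 6 bp
  [127,132): 5 bp
  [132,135): 3 bp
  [135,148): 13 bp
  [148,164): 16 bp
  [164,178): 14 bp
  [178,181): 3 bp
  [181,194): 13 bp
  [194,197): 3 bp
  [197,201): 4 bp
  [201,205): 4 bp
  [205,212): 7 bp
  [212,220): 8 bp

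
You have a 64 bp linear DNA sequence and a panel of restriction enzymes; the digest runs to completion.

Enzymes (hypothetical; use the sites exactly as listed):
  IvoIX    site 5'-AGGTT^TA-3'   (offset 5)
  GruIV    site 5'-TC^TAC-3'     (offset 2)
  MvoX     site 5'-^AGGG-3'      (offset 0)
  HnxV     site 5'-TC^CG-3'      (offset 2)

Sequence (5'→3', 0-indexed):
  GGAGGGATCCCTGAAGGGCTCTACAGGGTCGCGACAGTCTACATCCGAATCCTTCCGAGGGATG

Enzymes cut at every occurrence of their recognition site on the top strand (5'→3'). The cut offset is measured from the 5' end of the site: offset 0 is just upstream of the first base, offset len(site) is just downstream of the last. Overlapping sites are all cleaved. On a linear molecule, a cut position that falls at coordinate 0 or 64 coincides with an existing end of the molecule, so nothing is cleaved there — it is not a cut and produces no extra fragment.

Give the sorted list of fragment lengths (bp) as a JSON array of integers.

Per-enzyme occurrences:
  IvoIX (AGGTTTA, off=5): no sites
  GruIV TCTAC/2: at [19, 37] ⇒ [21, 39]
  MvoX AGGG/0: at [2, 14, 24, 57] ⇒ [2, 14, 24, 57]
  HnxV TCCG/2: at [43, 53] ⇒ [45, 55]

Pooled cuts: [2, 14, 21, 24, 39, 45, 55, 57]

Fragments:
  [0,2): 2 bp
  [2,14): 12 bp
  [14,21): 7 bp
  [21,24): 3 bp
  [24,39): 15 bp
  [39,45): 6 bp
  [45,55): 10 bp
  [55,57): 2 bp
  [57,64): 7 bp

[2,2,3,6,7,7,10,12,15]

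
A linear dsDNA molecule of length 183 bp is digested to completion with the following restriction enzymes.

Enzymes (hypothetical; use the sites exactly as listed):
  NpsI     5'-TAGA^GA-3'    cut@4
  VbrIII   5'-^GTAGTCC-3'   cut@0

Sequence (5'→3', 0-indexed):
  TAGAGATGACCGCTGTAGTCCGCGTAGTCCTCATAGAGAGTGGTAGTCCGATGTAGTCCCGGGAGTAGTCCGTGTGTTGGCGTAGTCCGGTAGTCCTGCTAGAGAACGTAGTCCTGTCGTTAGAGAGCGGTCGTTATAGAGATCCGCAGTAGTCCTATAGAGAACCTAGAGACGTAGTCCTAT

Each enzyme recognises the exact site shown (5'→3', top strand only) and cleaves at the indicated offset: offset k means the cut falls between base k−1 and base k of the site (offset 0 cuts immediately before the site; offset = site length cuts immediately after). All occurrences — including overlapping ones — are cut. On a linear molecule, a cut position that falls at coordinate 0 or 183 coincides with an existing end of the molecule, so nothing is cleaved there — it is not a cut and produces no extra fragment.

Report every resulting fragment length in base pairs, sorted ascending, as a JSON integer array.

Per-enzyme occurrences:
  NpsI TAGAGA/4: at [0, 33, 99, 120, 136, 157, 166] ⇒ [4, 37, 103, 124, 140, 161, 170]
  VbrIII GTAGTCC/0: at [14, 23, 42, 52, 64, 81, 89, 107, 148, 173] ⇒ [14, 23, 42, 52, 64, 81, 89, 107, 148, 173]

Pooled cuts: [4, 14, 23, 37, 42, 52, 64, 81, 89, 103, 107, 124, 140, 148, 161, 170, 173]

Fragments:
  [0,4): 4 bp
  [4,14): 10 bp
  [14,23): 9 bp
  [23,37): 14 bp
  [37,42): 5 bp
  [42,52): 10 bp
  [52,64): 12 bp
  [64,81): 17 bp
  [81,89): 8 bp
  [89,103): 14 bp
  [103,107): 4 bp
  [107,124): 17 bp
  [124,140): 16 bp
  [140,148): 8 bp
  [148,161): 13 bp
  [161,170): 9 bp
  [170,173): 3 bp
  [173,183): 10 bp

[3,4,4,5,8,8,9,9,10,10,10,12,13,14,14,16,17,17]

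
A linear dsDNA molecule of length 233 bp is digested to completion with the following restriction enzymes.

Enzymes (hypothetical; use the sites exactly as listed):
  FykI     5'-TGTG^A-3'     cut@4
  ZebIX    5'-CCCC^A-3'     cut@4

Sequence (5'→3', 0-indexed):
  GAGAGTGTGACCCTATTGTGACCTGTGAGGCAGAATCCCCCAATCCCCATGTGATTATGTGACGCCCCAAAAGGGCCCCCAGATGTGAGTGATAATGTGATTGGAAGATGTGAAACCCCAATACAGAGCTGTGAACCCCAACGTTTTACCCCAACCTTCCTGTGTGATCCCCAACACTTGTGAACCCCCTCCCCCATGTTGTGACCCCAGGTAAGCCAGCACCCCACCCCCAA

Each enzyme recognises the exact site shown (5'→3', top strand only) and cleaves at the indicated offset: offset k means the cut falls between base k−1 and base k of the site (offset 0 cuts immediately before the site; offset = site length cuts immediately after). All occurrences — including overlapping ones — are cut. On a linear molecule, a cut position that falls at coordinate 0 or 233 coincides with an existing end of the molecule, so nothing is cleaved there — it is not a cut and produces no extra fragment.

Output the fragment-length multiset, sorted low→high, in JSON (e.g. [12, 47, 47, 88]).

Site scan:
  FykI (TGTGA, off=4): starts [5, 16, 23, 49, 57, 83, 95, 108, 129, 162, 178, 199] → cuts [9, 20, 27, 53, 61, 87, 99, 112, 133, 166, 182, 203]
  ZebIX (CCCCA, off=4): starts [37, 44, 64, 76, 115, 135, 148, 168, 191, 204, 221, 227] → cuts [41, 48, 68, 80, 119, 139, 152, 172, 195, 208, 225, 231]

All cut coordinates (distinct, sorted): [9, 20, 27, 41, 48, 53, 61, 68, 80, 87, 99, 112, 119, 133, 139, 152, 166, 172, 182, 195, 203, 208, 225, 231]

Fragment lengths:
  [0,9): 9 bp
  [9,20): 11 bp
  [20,27): 7 bp
  [27,41): 14 bp
  [41,48): 7 bp
  [48,53): 5 bp
  [53,61): 8 bp
  [61,68): 7 bp
  [68,80): 12 bp
  [80,87): 7 bp
  [87,99): 12 bp
  [99,112): 13 bp
  [112,119): 7 bp
  [119,133): 14 bp
  [133,139): 6 bp
  [139,152): 13 bp
  [152,166): 14 bp
  [166,172): 6 bp
  [172,182): 10 bp
  [182,195): 13 bp
  [195,203): 8 bp
  [203,208): 5 bp
  [208,225): 17 bp
  [225,231): 6 bp
  [231,233): 2 bp

[2,5,5,6,6,6,7,7,7,7,7,8,8,9,10,11,12,12,13,13,13,14,14,14,17]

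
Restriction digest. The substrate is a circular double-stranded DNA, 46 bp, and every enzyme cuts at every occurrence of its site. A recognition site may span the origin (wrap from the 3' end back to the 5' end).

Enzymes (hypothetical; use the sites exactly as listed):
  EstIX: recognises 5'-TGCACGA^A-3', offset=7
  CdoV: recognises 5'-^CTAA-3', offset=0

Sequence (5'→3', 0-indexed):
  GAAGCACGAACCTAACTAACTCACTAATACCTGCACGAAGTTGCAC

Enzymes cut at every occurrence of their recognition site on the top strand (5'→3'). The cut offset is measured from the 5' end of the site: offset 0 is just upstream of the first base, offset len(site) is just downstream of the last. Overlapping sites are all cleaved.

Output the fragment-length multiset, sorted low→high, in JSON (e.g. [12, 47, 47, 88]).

[4,8,9,10,15]

Site scan:
  EstIX (TGCACGAA, off=7): starts [31, 41] → cuts [2, 38]
  CdoV (CTAA, off=0): starts [11, 15, 23] → cuts [11, 15, 23]

All cut coordinates (distinct, sorted): [2, 11, 15, 23, 38]

Fragment lengths:
  2→11: 9 bp
  11→15: 4 bp
  15→23: 8 bp
  23→38: 15 bp
  38→2 (wrap): 46-38+2 = 10 bp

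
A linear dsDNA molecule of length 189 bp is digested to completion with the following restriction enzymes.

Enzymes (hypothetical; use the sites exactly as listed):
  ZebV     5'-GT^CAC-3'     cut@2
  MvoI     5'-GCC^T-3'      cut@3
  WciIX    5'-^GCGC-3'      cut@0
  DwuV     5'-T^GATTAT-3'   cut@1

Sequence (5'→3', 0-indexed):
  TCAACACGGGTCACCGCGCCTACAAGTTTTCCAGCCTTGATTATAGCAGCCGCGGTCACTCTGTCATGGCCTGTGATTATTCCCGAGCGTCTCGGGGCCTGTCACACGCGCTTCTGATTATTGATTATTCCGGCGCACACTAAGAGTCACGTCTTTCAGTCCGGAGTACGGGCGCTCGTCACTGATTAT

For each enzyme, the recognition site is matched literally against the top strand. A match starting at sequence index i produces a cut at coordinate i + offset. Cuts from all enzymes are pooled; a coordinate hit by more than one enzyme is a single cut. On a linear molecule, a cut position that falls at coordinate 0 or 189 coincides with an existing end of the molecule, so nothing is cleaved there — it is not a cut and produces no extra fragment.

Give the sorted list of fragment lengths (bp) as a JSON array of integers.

[2,3,3,4,4,5,5,6,7,8,8,10,11,15,15,16,18,24,25]

Scan for sites:
  ZebV GTCAC/2: at [9, 54, 100, 145, 177] ⇒ [11, 56, 102, 147, 179]
  MvoI GCCT/3: at [17, 33, 68, 96] ⇒ [20, 36, 71, 99]
  WciIX GCGC/0: at [15, 107, 132, 171] ⇒ [15, 107, 132, 171]
  DwuV TGATTAT/1: at [37, 73, 114, 121, 182] ⇒ [38, 74, 115, 122, 183]

Pooled cuts: [11, 15, 20, 36, 38, 56, 71, 74, 99, 102, 107, 115, 122, 132, 147, 171, 179, 183]

Fragments:
  [0,11): 11 bp
  [11,15): 4 bp
  [15,20): 5 bp
  [20,36): 16 bp
  [36,38): 2 bp
  [38,56): 18 bp
  [56,71): 15 bp
  [71,74): 3 bp
  [74,99): 25 bp
  [99,102): 3 bp
  [102,107): 5 bp
  [107,115): 8 bp
  [115,122): 7 bp
  [122,132): 10 bp
  [132,147): 15 bp
  [147,171): 24 bp
  [171,179): 8 bp
  [179,183): 4 bp
  [183,189): 6 bp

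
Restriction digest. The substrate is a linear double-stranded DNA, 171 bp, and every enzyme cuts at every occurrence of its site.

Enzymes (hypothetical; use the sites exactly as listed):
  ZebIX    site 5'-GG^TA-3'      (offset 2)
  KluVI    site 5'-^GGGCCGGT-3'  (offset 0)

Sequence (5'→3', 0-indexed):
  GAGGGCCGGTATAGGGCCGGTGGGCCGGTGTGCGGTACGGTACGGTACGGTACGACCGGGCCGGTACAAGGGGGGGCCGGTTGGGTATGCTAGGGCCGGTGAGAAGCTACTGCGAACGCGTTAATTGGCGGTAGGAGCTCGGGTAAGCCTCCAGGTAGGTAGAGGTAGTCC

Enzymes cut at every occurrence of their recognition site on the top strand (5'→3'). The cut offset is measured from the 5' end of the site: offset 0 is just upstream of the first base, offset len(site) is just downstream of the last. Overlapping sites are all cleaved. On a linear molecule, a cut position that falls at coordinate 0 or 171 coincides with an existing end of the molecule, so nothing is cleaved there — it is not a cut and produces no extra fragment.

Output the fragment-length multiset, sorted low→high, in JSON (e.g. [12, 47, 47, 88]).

[2,4,4,5,5,5,6,6,7,7,7,7,8,9,12,12,12,14,39]

Scan for sites:
  ZebIX GGTA/2: at [7, 33, 38, 43, 48, 62, 83, 129, 141, 153, 157, 163] ⇒ [9, 35, 40, 45, 50, 64, 85, 131, 143, 155, 159, 165]
  KluVI GGGCCGGT/0: at [2, 13, 21, 57, 73, 92] ⇒ [2, 13, 21, 57, 73, 92]

All cut coordinates (distinct, sorted): [2, 9, 13, 21, 35, 40, 45, 50, 57, 64, 73, 85, 92, 131, 143, 155, 159, 165]

Fragments:
  [0,2): 2 bp
  [2,9): 7 bp
  [9,13): 4 bp
  [13,21): 8 bp
  [21,35): 14 bp
  [35,40): 5 bp
  [40,45): 5 bp
  [45,50): 5 bp
  [50,57): 7 bp
  [57,64): 7 bp
  [64,73): 9 bp
  [73,85): 12 bp
  [85,92): 7 bp
  [92,131): 39 bp
  [131,143): 12 bp
  [143,155): 12 bp
  [155,159): 4 bp
  [159,165): 6 bp
  [165,171): 6 bp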